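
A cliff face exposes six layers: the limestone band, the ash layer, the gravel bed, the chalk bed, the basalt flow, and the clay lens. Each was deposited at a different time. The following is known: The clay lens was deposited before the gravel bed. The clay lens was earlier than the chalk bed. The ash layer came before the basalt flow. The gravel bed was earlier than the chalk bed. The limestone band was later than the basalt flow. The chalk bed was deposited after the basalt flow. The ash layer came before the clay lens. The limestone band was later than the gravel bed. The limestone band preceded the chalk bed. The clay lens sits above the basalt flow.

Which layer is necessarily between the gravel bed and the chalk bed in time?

Tracing the constraints gives the gravel bed → the limestone band → the chalk bed, so the limestone band sits after the gravel bed and before the chalk bed.
No other layer is forced both after the gravel bed and before the chalk bed.

the limestone band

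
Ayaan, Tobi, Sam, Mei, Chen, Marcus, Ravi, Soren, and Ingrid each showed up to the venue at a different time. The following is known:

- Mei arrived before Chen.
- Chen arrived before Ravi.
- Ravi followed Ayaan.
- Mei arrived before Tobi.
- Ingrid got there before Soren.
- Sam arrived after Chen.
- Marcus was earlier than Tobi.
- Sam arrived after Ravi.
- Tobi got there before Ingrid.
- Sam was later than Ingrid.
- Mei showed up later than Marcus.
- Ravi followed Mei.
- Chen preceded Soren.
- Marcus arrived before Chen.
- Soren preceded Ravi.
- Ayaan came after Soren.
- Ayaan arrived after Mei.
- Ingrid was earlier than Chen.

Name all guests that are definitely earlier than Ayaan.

Directly stated before Ayaan: Mei and Soren.
Chen reaches Ayaan via Chen → Soren → Ayaan.
Ingrid reaches Ayaan via Ingrid → Soren → Ayaan.
Marcus reaches Ayaan via Marcus → Mei → Ayaan.
Likewise Tobi reaches Ayaan by chaining the stated constraints.

Chen, Ingrid, Marcus, Mei, Soren, Tobi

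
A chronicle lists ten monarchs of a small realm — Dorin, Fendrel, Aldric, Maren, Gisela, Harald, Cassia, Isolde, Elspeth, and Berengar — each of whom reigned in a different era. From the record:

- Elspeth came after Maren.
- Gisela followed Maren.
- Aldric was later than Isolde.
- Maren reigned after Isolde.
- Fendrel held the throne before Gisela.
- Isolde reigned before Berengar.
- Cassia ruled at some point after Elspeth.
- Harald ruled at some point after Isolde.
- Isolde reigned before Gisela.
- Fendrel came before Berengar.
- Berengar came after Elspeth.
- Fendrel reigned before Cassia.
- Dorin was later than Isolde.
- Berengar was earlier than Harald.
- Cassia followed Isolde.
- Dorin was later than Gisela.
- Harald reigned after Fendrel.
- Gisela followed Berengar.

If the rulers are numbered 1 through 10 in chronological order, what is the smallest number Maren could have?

Isolde must come before Maren — 1 forced predecessor.
Nothing else is forced ahead of Maren, so their earliest slot is position 1 + 1 = 2.

2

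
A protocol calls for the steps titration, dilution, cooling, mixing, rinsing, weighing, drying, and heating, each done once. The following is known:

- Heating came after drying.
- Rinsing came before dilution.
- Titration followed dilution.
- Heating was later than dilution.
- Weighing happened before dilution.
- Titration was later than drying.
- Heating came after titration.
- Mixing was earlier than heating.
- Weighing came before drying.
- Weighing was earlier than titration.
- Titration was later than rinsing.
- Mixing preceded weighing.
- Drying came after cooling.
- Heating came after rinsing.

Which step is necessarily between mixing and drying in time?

Tracing the constraints gives mixing → weighing → drying, so weighing sits after mixing and before drying.
No other step is forced both after mixing and before drying.

weighing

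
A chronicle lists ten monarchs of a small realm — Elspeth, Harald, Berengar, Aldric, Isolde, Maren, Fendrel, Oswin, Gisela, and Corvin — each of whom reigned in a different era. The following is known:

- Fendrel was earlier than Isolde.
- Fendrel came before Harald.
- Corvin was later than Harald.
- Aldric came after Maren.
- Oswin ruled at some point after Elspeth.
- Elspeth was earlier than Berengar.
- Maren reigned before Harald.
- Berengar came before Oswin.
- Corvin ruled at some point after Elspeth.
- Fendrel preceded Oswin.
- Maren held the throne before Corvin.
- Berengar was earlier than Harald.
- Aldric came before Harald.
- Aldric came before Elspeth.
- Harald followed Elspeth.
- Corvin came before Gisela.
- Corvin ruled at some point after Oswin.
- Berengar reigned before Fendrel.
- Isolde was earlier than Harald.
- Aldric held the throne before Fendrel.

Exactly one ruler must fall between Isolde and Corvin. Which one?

Tracing the constraints gives Isolde → Harald → Corvin, so Harald sits after Isolde and before Corvin.
No other ruler is forced both after Isolde and before Corvin.

Harald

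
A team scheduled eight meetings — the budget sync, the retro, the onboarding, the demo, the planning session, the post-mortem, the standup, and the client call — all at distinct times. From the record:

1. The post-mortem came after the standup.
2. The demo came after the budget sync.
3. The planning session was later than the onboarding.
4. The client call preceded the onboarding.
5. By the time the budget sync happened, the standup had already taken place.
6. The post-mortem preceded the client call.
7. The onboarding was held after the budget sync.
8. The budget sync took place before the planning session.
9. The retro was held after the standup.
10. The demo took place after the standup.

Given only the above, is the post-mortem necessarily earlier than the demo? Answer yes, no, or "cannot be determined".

cannot be determined

No chain of stated constraints runs from the post-mortem to the demo, and none runs from the demo to the post-mortem either.
So the relative order of the post-mortem and the demo is not fixed by the given facts.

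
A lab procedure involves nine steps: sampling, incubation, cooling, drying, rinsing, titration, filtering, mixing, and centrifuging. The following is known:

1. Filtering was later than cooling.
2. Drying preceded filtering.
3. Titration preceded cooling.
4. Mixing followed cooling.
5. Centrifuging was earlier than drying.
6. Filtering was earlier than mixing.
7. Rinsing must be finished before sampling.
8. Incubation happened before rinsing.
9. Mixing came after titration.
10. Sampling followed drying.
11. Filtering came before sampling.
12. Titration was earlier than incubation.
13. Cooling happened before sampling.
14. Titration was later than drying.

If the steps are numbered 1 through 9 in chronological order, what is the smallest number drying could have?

2

Centrifuging must come before drying — 1 forced predecessor.
Nothing else is forced ahead of drying, so its earliest slot is position 1 + 1 = 2.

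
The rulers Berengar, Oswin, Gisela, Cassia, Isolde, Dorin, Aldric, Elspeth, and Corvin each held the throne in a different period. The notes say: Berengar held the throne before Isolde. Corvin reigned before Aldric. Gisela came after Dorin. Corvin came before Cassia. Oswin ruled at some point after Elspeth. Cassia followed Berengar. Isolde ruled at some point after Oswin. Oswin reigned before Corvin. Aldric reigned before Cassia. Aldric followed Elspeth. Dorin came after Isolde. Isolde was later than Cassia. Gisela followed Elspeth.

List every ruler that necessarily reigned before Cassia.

Aldric, Berengar, Corvin, Elspeth, Oswin

Directly stated before Cassia: Aldric, Berengar, and Corvin.
Elspeth reaches Cassia via Elspeth → Aldric → Cassia.
Oswin reaches Cassia via Oswin → Corvin → Cassia.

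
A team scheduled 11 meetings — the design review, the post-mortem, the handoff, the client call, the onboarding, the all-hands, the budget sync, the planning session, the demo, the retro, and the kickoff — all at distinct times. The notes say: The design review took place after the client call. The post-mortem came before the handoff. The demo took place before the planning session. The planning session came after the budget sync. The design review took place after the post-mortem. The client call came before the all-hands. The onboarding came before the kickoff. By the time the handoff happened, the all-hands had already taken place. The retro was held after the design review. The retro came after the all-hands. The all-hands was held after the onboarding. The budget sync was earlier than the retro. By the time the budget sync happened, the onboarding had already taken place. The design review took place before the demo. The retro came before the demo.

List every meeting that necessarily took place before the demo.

Directly stated before the demo: the design review and the retro.
The all-hands reaches the demo via the all-hands → the retro → the demo.
The budget sync reaches the demo via the budget sync → the retro → the demo.
The client call reaches the demo via the client call → the design review → the demo.
Likewise the onboarding and the post-mortem each reach the demo by chaining the stated constraints.

the all-hands, the budget sync, the client call, the design review, the onboarding, the post-mortem, the retro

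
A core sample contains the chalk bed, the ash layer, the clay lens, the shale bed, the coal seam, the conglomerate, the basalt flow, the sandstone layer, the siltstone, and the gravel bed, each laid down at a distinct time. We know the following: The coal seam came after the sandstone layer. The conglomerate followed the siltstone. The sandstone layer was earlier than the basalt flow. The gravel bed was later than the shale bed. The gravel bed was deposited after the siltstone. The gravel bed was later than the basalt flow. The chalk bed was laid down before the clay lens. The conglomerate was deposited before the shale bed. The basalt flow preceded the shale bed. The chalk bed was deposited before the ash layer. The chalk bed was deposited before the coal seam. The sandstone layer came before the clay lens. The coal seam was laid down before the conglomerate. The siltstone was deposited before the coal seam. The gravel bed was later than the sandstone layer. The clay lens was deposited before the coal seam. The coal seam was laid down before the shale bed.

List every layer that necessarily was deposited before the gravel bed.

the basalt flow, the chalk bed, the clay lens, the coal seam, the conglomerate, the sandstone layer, the shale bed, the siltstone

Directly stated before the gravel bed: the basalt flow, the sandstone layer, the shale bed, and the siltstone.
The chalk bed reaches the gravel bed via the chalk bed → the coal seam → the shale bed → the gravel bed.
The clay lens reaches the gravel bed via the clay lens → the coal seam → the shale bed → the gravel bed.
The coal seam reaches the gravel bed via the coal seam → the shale bed → the gravel bed.
Likewise the conglomerate reaches the gravel bed by chaining the stated constraints.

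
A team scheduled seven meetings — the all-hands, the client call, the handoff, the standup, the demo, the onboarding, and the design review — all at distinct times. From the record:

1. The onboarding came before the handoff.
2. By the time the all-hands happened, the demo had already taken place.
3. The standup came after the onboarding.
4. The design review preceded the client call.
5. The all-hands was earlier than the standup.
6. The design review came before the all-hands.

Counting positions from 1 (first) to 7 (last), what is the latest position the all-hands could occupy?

The all-hands must come before the standup — 1 meeting forced after it.
Everything else can be placed before the all-hands in some valid order, so the all-hands can sit as late as position 7 − 1 = 6.

6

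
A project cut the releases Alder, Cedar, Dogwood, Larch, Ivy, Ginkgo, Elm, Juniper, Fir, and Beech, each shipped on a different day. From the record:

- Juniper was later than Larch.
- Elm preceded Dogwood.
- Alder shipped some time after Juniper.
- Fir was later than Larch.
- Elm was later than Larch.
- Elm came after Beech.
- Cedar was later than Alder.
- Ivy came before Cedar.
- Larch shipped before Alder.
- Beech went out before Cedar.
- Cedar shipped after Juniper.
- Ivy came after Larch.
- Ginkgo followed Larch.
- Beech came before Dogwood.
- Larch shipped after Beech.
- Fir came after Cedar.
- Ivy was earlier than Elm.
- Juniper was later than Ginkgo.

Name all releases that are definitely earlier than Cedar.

Directly stated before Cedar: Alder, Beech, Ivy, and Juniper.
Ginkgo reaches Cedar via Ginkgo → Juniper → Cedar.
Larch reaches Cedar via Larch → Alder → Cedar.
No chain forces Elm (or any of the others) ahead of Cedar.

Alder, Beech, Ginkgo, Ivy, Juniper, Larch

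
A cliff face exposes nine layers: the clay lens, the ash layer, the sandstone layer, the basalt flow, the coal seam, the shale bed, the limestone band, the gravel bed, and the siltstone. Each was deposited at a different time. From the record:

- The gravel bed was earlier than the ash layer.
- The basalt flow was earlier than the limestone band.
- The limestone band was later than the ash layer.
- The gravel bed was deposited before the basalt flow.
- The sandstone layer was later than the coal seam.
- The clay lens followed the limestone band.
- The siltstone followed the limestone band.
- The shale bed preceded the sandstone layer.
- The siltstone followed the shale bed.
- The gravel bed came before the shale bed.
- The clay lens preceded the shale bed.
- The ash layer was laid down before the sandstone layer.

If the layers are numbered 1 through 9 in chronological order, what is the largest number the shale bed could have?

The shale bed must come before the sandstone layer and the siltstone — 2 layers forced after it.
Everything else can be placed before the shale bed in some valid order, so the shale bed can sit as late as position 9 − 2 = 7.

7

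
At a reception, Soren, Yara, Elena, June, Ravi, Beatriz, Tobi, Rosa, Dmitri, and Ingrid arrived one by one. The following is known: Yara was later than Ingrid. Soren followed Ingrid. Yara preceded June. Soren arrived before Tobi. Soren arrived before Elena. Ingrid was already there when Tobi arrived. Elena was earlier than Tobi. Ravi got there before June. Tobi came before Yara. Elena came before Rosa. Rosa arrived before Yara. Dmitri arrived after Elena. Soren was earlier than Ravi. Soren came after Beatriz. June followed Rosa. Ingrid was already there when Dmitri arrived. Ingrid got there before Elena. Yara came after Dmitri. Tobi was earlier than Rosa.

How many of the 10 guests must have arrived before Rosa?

5

Directly stated before Rosa: Elena and Tobi.
Beatriz reaches Rosa via Beatriz → Soren → Tobi → Rosa.
Ingrid reaches Rosa via Ingrid → Tobi → Rosa.
Soren reaches Rosa via Soren → Tobi → Rosa.
That's Beatriz, Elena, Ingrid, Soren, and Tobi — 5 in all.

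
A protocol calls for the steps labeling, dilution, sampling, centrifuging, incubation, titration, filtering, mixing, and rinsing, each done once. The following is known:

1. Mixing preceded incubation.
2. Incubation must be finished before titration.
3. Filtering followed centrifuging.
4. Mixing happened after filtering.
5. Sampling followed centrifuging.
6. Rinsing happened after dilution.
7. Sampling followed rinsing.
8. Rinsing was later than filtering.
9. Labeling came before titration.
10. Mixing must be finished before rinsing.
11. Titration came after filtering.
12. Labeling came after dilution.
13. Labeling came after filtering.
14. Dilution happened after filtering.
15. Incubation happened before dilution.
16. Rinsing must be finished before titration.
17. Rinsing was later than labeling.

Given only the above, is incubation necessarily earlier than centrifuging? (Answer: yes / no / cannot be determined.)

Tracing the constraints gives centrifuging → filtering → mixing → incubation, so centrifuging must come before incubation.
That means incubation cannot be before centrifuging.

no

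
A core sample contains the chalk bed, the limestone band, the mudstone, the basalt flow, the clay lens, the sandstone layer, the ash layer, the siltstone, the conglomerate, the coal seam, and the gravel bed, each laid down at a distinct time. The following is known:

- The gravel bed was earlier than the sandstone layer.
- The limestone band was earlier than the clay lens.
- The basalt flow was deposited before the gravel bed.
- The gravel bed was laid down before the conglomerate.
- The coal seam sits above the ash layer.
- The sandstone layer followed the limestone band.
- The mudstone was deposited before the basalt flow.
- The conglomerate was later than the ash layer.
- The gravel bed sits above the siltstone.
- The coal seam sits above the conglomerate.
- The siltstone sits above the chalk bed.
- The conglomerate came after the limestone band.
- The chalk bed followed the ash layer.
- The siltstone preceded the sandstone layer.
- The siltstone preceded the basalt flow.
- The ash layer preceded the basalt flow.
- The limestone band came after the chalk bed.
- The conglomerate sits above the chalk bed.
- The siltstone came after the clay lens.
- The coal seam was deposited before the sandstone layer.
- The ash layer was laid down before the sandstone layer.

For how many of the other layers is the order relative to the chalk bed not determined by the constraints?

Forced before the chalk bed: the ash layer; forced after the chalk bed: the basalt flow, the clay lens, the coal seam, the conglomerate, the gravel bed, the limestone band, the sandstone layer, and the siltstone.
That leaves the mudstone with no forced order relative to the chalk bed — 1.

1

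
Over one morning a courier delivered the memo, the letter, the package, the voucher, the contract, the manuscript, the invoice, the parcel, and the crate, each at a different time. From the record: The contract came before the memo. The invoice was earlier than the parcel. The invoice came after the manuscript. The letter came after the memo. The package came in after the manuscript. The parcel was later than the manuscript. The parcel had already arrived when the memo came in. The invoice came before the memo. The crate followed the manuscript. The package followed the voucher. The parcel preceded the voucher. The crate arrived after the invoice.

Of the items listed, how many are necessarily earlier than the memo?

Directly stated before the memo: the contract, the invoice, and the parcel.
The manuscript reaches the memo via the manuscript → the invoice → the memo.
No chain forces the package (or any of the others) ahead of the memo.
That's the contract, the invoice, the manuscript, and the parcel — 4 in all.

4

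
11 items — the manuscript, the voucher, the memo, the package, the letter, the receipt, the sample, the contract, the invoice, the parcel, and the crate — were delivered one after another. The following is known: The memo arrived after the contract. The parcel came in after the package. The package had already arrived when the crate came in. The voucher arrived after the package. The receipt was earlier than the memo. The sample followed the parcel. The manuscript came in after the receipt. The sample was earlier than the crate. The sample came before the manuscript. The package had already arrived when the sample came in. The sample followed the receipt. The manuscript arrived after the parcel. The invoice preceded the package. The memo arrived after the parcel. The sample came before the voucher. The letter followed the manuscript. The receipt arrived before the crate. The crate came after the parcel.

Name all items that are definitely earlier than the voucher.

the invoice, the package, the parcel, the receipt, the sample

Directly stated before the voucher: the package and the sample.
The invoice reaches the voucher via the invoice → the package → the voucher.
The parcel reaches the voucher via the parcel → the sample → the voucher.
The receipt reaches the voucher via the receipt → the sample → the voucher.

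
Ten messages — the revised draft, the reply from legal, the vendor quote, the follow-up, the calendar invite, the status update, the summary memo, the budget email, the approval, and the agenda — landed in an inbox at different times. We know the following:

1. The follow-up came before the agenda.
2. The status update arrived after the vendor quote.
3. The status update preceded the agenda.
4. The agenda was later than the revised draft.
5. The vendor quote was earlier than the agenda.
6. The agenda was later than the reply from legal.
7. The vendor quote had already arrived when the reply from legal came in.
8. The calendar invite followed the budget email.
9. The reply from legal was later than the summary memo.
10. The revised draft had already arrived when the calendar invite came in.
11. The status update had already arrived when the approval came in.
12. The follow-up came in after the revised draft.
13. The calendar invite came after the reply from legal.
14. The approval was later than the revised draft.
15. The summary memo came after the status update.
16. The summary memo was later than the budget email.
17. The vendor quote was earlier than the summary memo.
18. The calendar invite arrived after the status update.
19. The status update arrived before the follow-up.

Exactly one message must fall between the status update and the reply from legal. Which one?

Tracing the constraints gives the status update → the summary memo → the reply from legal, so the summary memo sits after the status update and before the reply from legal.
No other message is forced both after the status update and before the reply from legal.

the summary memo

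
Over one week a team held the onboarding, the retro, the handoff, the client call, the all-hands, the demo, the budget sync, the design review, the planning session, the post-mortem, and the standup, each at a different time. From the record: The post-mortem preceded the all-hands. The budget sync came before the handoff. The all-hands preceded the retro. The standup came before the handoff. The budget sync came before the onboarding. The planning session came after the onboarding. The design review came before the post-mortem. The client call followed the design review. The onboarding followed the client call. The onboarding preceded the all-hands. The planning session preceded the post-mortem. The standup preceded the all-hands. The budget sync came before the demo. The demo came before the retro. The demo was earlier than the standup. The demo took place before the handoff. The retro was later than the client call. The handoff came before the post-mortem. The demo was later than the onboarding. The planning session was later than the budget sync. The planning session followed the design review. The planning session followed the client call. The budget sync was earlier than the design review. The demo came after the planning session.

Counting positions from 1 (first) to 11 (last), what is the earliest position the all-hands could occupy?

The budget sync, the client call, the demo, the design review, the handoff, the onboarding, the planning session, the post-mortem, and the standup must all come before the all-hands — 9 forced predecessors.
Nothing else is forced ahead of the all-hands, so its earliest slot is position 9 + 1 = 10.

10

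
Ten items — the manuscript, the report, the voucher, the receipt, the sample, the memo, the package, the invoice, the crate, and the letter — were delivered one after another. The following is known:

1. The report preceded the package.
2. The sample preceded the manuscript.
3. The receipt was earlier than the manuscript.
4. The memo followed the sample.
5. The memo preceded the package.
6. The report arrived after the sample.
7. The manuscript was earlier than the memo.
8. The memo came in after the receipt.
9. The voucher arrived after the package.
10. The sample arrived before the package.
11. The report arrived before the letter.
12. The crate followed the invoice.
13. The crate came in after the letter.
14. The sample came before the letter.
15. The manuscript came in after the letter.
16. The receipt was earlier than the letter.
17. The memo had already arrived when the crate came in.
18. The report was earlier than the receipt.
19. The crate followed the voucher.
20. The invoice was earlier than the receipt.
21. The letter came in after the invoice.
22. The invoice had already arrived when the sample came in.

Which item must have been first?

The invoice has a chain of constraints placing it before every other item, so the invoice must be first.

the invoice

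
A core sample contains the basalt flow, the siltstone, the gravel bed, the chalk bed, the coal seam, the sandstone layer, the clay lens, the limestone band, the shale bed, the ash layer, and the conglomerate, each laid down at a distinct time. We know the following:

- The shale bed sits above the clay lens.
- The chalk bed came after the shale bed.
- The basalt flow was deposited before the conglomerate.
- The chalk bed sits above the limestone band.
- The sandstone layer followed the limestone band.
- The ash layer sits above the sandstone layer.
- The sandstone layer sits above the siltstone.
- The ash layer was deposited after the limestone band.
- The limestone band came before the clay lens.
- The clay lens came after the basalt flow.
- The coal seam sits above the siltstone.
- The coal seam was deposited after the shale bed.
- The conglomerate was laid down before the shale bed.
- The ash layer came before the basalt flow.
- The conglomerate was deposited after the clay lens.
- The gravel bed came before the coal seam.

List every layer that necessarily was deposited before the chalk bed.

Directly stated before the chalk bed: the limestone band and the shale bed.
The ash layer reaches the chalk bed via the ash layer → the basalt flow → the clay lens → the shale bed → the chalk bed.
The basalt flow reaches the chalk bed via the basalt flow → the clay lens → the shale bed → the chalk bed.
The clay lens reaches the chalk bed via the clay lens → the shale bed → the chalk bed.
Likewise the conglomerate, the sandstone layer, and the siltstone each reach the chalk bed by chaining the stated constraints.
No chain forces the gravel bed (or any of the others) ahead of the chalk bed.

the ash layer, the basalt flow, the clay lens, the conglomerate, the limestone band, the sandstone layer, the shale bed, the siltstone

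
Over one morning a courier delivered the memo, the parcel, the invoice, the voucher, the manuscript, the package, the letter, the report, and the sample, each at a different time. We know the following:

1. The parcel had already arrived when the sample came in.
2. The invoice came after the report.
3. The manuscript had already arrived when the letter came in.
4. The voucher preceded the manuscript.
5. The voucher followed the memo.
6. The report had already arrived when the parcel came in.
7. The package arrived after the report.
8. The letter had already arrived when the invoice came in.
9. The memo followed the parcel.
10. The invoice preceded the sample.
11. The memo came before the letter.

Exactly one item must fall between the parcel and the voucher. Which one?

the memo

Tracing the constraints gives the parcel → the memo → the voucher, so the memo sits after the parcel and before the voucher.
No other item is forced both after the parcel and before the voucher.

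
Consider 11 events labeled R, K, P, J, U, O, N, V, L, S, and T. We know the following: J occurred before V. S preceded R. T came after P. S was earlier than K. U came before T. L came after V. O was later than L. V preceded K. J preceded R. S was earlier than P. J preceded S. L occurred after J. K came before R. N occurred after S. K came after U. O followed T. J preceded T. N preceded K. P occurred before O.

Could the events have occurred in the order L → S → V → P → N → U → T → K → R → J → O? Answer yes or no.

The constraints require J before R, but in the proposed sequence R appears ahead of J. That one violation is enough.

no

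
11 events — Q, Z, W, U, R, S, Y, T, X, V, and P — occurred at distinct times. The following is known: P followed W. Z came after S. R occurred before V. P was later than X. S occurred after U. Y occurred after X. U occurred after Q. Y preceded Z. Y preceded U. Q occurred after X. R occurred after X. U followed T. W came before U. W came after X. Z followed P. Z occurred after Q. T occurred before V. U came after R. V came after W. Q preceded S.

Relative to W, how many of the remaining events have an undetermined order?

Forced before W: X; forced after W: P, S, U, V, and Z.
That leaves Q, R, T, and Y with no forced order relative to W — 4.

4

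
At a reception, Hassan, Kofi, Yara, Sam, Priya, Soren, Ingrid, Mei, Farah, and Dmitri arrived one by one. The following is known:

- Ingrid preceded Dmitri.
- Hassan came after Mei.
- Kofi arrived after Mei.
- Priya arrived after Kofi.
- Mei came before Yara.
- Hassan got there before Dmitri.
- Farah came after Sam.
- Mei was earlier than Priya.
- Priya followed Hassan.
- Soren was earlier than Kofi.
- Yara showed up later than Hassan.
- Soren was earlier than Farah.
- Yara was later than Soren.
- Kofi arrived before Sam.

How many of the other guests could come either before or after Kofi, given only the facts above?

Forced before Kofi: Mei and Soren; forced after Kofi: Farah, Priya, and Sam.
That leaves Dmitri, Hassan, Ingrid, and Yara with no forced order relative to Kofi — 4.

4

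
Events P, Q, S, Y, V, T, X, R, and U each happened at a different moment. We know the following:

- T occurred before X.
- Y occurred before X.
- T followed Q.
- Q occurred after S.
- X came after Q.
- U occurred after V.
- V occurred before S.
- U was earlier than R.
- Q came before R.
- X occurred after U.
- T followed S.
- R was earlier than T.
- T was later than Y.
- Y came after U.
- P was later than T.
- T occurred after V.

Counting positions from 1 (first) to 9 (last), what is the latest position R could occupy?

R must come before P, T, and X — 3 events forced after it.
Everything else can be placed before R in some valid order, so R can sit as late as position 9 − 3 = 6.

6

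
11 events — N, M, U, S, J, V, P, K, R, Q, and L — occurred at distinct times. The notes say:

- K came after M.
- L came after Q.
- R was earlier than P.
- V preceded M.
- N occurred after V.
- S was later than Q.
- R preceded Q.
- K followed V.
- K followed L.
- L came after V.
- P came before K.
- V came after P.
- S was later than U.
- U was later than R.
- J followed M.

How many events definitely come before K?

6

Directly stated before K: L, M, P, and V.
Q reaches K via Q → L → K.
R reaches K via R → P → K.
No chain forces S (or any of the others) ahead of K.
That's L, M, P, Q, R, and V — 6 in all.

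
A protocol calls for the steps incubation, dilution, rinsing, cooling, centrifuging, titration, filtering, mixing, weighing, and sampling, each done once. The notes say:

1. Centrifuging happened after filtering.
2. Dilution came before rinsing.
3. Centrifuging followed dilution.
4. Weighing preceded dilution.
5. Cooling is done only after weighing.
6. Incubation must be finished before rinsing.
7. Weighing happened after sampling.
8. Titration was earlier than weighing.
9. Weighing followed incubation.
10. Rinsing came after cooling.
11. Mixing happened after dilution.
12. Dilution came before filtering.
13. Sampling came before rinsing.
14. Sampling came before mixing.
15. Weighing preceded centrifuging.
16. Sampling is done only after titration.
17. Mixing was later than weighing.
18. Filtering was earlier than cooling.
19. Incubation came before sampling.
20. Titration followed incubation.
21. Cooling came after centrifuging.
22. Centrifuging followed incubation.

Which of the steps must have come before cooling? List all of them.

centrifuging, dilution, filtering, incubation, sampling, titration, weighing

Directly stated before cooling: centrifuging, filtering, and weighing.
Dilution reaches cooling via dilution → centrifuging → cooling.
Incubation reaches cooling via incubation → centrifuging → cooling.
Sampling reaches cooling via sampling → weighing → cooling.
Likewise titration reaches cooling by chaining the stated constraints.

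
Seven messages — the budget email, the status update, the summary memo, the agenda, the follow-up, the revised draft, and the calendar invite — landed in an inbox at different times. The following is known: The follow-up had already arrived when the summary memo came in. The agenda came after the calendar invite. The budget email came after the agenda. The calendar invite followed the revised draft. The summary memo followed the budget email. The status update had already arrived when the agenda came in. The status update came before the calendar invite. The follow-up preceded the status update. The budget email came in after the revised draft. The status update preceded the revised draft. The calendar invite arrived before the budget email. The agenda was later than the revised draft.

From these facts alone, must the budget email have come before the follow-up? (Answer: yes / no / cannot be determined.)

Tracing the constraints gives the follow-up → the status update → the calendar invite → the budget email, so the follow-up must come before the budget email.
That means the budget email cannot be before the follow-up.

no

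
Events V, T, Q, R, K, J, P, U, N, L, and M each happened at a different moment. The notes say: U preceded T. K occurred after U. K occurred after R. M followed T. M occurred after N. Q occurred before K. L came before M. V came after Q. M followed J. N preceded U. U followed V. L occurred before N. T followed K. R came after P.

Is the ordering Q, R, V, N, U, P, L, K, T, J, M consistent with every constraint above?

The constraints require P before R, but in the proposed sequence R appears ahead of P. That one violation is enough.

no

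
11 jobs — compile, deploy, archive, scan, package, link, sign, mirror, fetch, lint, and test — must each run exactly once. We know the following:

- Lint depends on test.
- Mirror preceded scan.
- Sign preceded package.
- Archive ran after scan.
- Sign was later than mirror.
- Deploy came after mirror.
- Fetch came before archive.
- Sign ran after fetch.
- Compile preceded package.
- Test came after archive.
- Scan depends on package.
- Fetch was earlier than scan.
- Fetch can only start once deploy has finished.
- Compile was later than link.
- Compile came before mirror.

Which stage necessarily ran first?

Link has a chain of constraints placing it before every other stage, so link must be first.

link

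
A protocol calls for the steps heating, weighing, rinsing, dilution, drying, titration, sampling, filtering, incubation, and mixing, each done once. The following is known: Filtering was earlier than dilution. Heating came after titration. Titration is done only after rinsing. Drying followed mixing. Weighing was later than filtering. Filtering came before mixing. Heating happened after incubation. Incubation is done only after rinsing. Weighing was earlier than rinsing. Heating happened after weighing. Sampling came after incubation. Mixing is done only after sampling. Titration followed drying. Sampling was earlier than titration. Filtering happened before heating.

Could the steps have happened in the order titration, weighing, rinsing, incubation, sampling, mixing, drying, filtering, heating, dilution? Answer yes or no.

no

The constraints require sampling before titration, but in the proposed sequence titration appears ahead of sampling. That one violation is enough.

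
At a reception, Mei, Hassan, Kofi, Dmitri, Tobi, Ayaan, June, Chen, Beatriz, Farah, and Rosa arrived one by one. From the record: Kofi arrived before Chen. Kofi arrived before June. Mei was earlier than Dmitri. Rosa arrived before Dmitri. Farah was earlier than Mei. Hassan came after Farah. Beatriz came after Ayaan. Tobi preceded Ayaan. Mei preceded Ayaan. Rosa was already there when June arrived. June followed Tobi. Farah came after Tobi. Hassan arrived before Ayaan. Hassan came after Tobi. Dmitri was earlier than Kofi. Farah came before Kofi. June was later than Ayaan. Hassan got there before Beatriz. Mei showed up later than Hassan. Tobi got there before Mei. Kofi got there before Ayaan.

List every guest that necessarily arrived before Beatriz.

Directly stated before Beatriz: Ayaan and Hassan.
Dmitri reaches Beatriz via Dmitri → Kofi → Ayaan → Beatriz.
Farah reaches Beatriz via Farah → Hassan → Beatriz.
Kofi reaches Beatriz via Kofi → Ayaan → Beatriz.
Likewise Mei, Rosa, and Tobi each reach Beatriz by chaining the stated constraints.

Ayaan, Dmitri, Farah, Hassan, Kofi, Mei, Rosa, Tobi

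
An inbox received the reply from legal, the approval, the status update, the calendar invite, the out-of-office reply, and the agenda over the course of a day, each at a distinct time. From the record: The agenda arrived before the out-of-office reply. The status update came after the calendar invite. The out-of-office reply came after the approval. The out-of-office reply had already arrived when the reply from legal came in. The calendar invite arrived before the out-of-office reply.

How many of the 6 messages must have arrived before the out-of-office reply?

3

Directly stated before the out-of-office reply: the agenda, the approval, and the calendar invite.
No chain forces the reply from legal (or any of the others) ahead of the out-of-office reply.
That's the agenda, the approval, and the calendar invite — 3 in all.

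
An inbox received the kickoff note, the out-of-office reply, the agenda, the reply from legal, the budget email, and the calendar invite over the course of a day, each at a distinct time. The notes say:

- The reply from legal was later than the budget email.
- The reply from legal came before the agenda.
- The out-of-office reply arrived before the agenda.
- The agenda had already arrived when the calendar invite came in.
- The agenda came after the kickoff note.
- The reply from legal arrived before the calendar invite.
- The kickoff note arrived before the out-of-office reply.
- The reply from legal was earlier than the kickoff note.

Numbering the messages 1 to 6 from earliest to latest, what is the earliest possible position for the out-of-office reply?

The budget email, the kickoff note, and the reply from legal must all come before the out-of-office reply — 3 forced predecessors.
Nothing else is forced ahead of the out-of-office reply, so its earliest slot is position 3 + 1 = 4.

4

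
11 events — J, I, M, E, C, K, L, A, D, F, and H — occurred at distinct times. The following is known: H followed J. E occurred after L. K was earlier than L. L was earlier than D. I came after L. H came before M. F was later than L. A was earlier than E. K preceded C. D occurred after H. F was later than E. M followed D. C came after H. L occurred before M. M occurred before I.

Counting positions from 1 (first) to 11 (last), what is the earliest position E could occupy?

A, K, and L must all come before E — 3 forced predecessors.
Nothing else is forced ahead of E, so its earliest slot is position 3 + 1 = 4.

4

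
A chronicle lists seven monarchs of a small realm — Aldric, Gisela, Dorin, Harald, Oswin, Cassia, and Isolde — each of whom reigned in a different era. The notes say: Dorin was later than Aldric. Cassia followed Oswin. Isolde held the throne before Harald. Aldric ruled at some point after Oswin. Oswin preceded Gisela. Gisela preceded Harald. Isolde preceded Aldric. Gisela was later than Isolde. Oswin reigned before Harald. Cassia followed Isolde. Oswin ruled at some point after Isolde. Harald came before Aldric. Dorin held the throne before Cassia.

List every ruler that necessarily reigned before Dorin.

Directly stated before Dorin: Aldric.
Gisela reaches Dorin via Gisela → Harald → Aldric → Dorin.
Harald reaches Dorin via Harald → Aldric → Dorin.
Isolde reaches Dorin via Isolde → Aldric → Dorin.
Likewise Oswin reaches Dorin by chaining the stated constraints.

Aldric, Gisela, Harald, Isolde, Oswin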